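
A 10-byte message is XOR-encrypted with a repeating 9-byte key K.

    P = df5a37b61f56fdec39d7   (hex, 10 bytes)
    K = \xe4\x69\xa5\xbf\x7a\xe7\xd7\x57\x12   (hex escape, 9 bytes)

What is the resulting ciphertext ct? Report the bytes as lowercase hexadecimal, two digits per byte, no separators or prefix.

3b33920965b12abb2b33

The 9-byte key repeats, so the effective keystream is e4 69 a5 bf 7a e7 d7 57 12 e4.
byte 0: df ^ e4 = 3b
byte 1: 5a ^ 69 = 33
byte 2: 37 ^ a5 = 92
byte 3: b6 ^ bf = 09
byte 4: 1f ^ 7a = 65
byte 5: 56 ^ e7 = b1
byte 6: fd ^ d7 = 2a
byte 7: ec ^ 57 = bb
byte 8: 39 ^ 12 = 2b
byte 9: d7 ^ e4 = 33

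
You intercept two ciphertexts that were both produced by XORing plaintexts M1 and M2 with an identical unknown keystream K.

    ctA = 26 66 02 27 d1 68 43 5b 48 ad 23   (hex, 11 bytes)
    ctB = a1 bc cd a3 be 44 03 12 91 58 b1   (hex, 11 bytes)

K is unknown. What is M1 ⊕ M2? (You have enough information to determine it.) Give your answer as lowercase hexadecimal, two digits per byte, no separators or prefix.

ctA ⊕ ctB = (M1 ⊕ K) ⊕ (M2 ⊕ K) = M1 ⊕ M2 — the shared key cancels under XOR.
26 XOR a1 = 87
66 XOR bc = da
02 XOR cd = cf
27 XOR a3 = 84
d1 XOR be = 6f
68 XOR 44 = 2c
43 XOR 03 = 40
5b XOR 12 = 49
48 XOR 91 = d9
ad XOR 58 = f5
23 XOR b1 = 92

87dacf846f2c4049d9f592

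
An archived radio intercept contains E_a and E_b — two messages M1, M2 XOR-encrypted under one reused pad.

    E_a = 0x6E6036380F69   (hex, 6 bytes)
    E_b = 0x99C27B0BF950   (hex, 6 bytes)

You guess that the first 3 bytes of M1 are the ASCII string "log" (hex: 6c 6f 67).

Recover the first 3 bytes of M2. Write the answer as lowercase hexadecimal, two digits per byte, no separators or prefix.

First, E_a ⊕ E_b = (M1 ⊕ K) ⊕ (M2 ⊕ K) = M1 ⊕ M2, so the key drops out. Then M2 = (M1 ⊕ M2) ⊕ M1 over the first 3 bytes.
byte 0: (6e ⊕ 99) ⊕ 6c = f7 ⊕ 6c = 9b
byte 1: (60 ⊕ c2) ⊕ 6f = a2 ⊕ 6f = cd
byte 2: (36 ⊕ 7b) ⊕ 67 = 4d ⊕ 67 = 2a

9bcd2a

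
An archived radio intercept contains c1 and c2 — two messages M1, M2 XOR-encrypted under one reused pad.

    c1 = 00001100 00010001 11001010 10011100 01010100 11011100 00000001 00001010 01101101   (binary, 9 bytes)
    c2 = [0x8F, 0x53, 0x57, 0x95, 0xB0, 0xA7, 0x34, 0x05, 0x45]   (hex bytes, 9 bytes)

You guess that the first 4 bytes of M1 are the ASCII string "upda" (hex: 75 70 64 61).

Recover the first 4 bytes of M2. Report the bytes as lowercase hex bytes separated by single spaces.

First, c1 ⊕ c2 = (M1 ⊕ K) ⊕ (M2 ⊕ K) = M1 ⊕ M2, so the key drops out. Then M2 = (M1 ⊕ M2) ⊕ M1 over the first 4 bytes.
byte 0: (0c XOR 8f) XOR 75 = 83 XOR 75 = f6
byte 1: (11 XOR 53) XOR 70 = 42 XOR 70 = 32
byte 2: (ca XOR 57) XOR 64 = 9d XOR 64 = f9
byte 3: (9c XOR 95) XOR 61 = 09 XOR 61 = 68

f6 32 f9 68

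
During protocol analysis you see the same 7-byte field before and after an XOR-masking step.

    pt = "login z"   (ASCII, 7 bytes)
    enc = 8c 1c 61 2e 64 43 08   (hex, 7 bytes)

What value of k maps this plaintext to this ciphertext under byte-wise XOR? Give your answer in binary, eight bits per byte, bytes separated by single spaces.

Since enc = pt ⊕ k, XORing both sides with pt gives k = pt ⊕ enc.
6c xor 8c = e0
6f xor 1c = 73
67 xor 61 = 06
69 xor 2e = 47
6e xor 64 = 0a
20 xor 43 = 63
7a xor 08 = 72

11100000 01110011 00000110 01000111 00001010 01100011 01110010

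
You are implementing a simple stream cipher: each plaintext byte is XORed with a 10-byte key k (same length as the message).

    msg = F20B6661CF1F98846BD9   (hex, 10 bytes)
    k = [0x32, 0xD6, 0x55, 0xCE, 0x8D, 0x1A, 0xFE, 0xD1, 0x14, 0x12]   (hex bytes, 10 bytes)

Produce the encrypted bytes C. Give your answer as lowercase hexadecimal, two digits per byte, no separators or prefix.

c0dd33af420566557fcb

XOR is its own inverse, so applying the key byte-wise gives the result directly.
242 XOR  50 = 192
 11 XOR 214 = 221
102 XOR  85 =  51
 97 XOR 206 = 175
207 XOR 141 =  66
 31 XOR  26 =   5
152 XOR 254 = 102
132 XOR 209 =  85
107 XOR  20 = 127
217 XOR  18 = 203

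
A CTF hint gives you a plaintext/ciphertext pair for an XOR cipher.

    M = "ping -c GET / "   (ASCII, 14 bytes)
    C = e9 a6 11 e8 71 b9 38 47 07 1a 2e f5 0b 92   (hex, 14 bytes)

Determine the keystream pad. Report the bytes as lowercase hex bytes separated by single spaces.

99 cf 7f 8f 51 94 5b 67 40 5f 7a d5 24 b2

Since C = M ⊕ pad, XORing both sides with M gives pad = M ⊕ C.
70 xor e9 = 99
69 xor a6 = cf
6e xor 11 = 7f
67 xor e8 = 8f
20 xor 71 = 51
2d xor b9 = 94
63 xor 38 = 5b
20 xor 47 = 67
47 xor 07 = 40
45 xor 1a = 5f
54 xor 2e = 7a
20 xor f5 = d5
2f xor 0b = 24
20 xor 92 = b2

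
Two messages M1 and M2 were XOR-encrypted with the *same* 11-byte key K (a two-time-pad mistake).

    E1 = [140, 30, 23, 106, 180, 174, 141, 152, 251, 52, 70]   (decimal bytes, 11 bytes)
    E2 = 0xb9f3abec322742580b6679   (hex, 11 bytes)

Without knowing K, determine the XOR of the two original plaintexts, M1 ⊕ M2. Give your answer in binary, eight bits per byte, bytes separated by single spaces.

E1 ⊕ E2 = (M1 ⊕ K) ⊕ (M2 ⊕ K) = M1 ⊕ M2 — the shared key cancels under XOR.
140 ⊕ 185 =  53
 30 ⊕ 243 = 237
 23 ⊕ 171 = 188
106 ⊕ 236 = 134
180 ⊕  50 = 134
174 ⊕  39 = 137
141 ⊕  66 = 207
152 ⊕  88 = 192
251 ⊕  11 = 240
 52 ⊕ 102 =  82
 70 ⊕ 121 =  63

00110101 11101101 10111100 10000110 10000110 10001001 11001111 11000000 11110000 01010010 00111111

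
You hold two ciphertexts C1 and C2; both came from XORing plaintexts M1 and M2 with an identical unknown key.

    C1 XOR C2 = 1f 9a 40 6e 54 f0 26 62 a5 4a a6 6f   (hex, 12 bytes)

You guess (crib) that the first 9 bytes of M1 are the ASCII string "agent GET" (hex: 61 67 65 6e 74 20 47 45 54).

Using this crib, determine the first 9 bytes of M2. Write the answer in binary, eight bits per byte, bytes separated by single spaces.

Since C1 ⊕ C2 = M1 ⊕ M2, XORing with the guessed M1 bytes yields the corresponding M2 bytes: M2 = (C1 ⊕ C2) ⊕ M1.
1f ^ 61 = 7e
9a ^ 67 = fd
40 ^ 65 = 25
6e ^ 6e = 00
54 ^ 74 = 20
f0 ^ 20 = d0
26 ^ 47 = 61
62 ^ 45 = 27
a5 ^ 54 = f1

01111110 11111101 00100101 00000000 00100000 11010000 01100001 00100111 11110001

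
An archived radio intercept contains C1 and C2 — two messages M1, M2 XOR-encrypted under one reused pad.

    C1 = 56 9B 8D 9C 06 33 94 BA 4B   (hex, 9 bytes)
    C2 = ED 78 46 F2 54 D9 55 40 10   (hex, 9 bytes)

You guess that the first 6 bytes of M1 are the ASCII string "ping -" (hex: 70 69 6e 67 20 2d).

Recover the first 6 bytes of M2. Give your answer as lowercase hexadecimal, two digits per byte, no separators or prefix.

First, C1 ⊕ C2 = (M1 ⊕ K) ⊕ (M2 ⊕ K) = M1 ⊕ M2, so the key drops out. Then M2 = (M1 ⊕ M2) ⊕ M1 over the first 6 bytes.
byte 0: (56 XOR ed) XOR 70 = bb XOR 70 = cb
byte 1: (9b XOR 78) XOR 69 = e3 XOR 69 = 8a
byte 2: (8d XOR 46) XOR 6e = cb XOR 6e = a5
byte 3: (9c XOR f2) XOR 67 = 6e XOR 67 = 09
byte 4: (06 XOR 54) XOR 20 = 52 XOR 20 = 72
byte 5: (33 XOR d9) XOR 2d = ea XOR 2d = c7

cb8aa50972c7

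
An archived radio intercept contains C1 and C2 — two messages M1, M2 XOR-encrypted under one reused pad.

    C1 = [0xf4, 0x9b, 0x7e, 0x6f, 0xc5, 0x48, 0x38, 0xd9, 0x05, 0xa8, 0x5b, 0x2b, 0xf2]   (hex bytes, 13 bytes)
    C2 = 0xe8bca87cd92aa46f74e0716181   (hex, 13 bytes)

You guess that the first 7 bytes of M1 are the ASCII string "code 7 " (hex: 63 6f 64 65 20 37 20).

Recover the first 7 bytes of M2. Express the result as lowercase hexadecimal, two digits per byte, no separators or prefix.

First, C1 ⊕ C2 = (M1 ⊕ K) ⊕ (M2 ⊕ K) = M1 ⊕ M2, so the key drops out. Then M2 = (M1 ⊕ M2) ⊕ M1 over the first 7 bytes.
byte 0: (f4 ^ e8) ^ 63 = 1c ^ 63 = 7f
byte 1: (9b ^ bc) ^ 6f = 27 ^ 6f = 48
byte 2: (7e ^ a8) ^ 64 = d6 ^ 64 = b2
byte 3: (6f ^ 7c) ^ 65 = 13 ^ 65 = 76
byte 4: (c5 ^ d9) ^ 20 = 1c ^ 20 = 3c
byte 5: (48 ^ 2a) ^ 37 = 62 ^ 37 = 55
byte 6: (38 ^ a4) ^ 20 = 9c ^ 20 = bc

7f48b2763c55bc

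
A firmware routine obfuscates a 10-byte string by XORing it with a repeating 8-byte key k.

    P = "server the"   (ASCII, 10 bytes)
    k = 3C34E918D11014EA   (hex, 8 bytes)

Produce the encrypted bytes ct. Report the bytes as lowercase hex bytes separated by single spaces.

The 8-byte key repeats, so the effective keystream is 3c 34 e9 18 d1 10 14 ea 3c 34.
byte 0: 01110011 ^ 00111100 = 01001111
byte 1: 01100101 ^ 00110100 = 01010001
byte 2: 01110010 ^ 11101001 = 10011011
byte 3: 01110110 ^ 00011000 = 01101110
byte 4: 01100101 ^ 11010001 = 10110100
byte 5: 01110010 ^ 00010000 = 01100010
byte 6: 00100000 ^ 00010100 = 00110100
byte 7: 01110100 ^ 11101010 = 10011110
byte 8: 01101000 ^ 00111100 = 01010100
byte 9: 01100101 ^ 00110100 = 01010001

4f 51 9b 6e b4 62 34 9e 54 51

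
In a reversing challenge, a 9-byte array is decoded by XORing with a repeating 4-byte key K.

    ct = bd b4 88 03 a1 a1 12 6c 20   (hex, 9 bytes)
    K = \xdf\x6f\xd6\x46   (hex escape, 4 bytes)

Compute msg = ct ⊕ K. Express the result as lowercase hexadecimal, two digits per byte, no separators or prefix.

62db5e457ecec42aff

The 4-byte key repeats, so the effective keystream is df 6f d6 46 df 6f d6 46 df.
byte 0: 10111101 ^ 11011111 = 01100010
byte 1: 10110100 ^ 01101111 = 11011011
byte 2: 10001000 ^ 11010110 = 01011110
byte 3: 00000011 ^ 01000110 = 01000101
byte 4: 10100001 ^ 11011111 = 01111110
byte 5: 10100001 ^ 01101111 = 11001110
byte 6: 00010010 ^ 11010110 = 11000100
byte 7: 01101100 ^ 01000110 = 00101010
byte 8: 00100000 ^ 11011111 = 11111111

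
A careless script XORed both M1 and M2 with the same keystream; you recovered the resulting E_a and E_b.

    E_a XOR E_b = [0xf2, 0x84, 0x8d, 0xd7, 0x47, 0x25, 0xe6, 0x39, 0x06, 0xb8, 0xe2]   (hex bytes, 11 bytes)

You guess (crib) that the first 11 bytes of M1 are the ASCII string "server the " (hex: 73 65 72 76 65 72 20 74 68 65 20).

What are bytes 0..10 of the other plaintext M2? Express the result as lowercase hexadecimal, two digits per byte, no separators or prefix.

Since E_a ⊕ E_b = M1 ⊕ M2, XORing with the guessed M1 bytes yields the corresponding M2 bytes: M2 = (E_a ⊕ E_b) ⊕ M1.
f2 ⊕ 73 = 81
84 ⊕ 65 = e1
8d ⊕ 72 = ff
d7 ⊕ 76 = a1
47 ⊕ 65 = 22
25 ⊕ 72 = 57
e6 ⊕ 20 = c6
39 ⊕ 74 = 4d
06 ⊕ 68 = 6e
b8 ⊕ 65 = dd
e2 ⊕ 20 = c2

81e1ffa12257c64d6eddc2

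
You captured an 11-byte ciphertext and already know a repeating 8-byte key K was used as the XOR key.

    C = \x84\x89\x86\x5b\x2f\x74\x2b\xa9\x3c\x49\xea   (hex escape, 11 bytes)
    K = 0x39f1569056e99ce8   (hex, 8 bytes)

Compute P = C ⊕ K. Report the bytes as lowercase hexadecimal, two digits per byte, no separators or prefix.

The 8-byte key repeats, so the effective keystream is 39 f1 56 90 56 e9 9c e8 39 f1 56.
byte 0: 84 ⊕ 39 = bd
byte 1: 89 ⊕ f1 = 78
byte 2: 86 ⊕ 56 = d0
byte 3: 5b ⊕ 90 = cb
byte 4: 2f ⊕ 56 = 79
byte 5: 74 ⊕ e9 = 9d
byte 6: 2b ⊕ 9c = b7
byte 7: a9 ⊕ e8 = 41
byte 8: 3c ⊕ 39 = 05
byte 9: 49 ⊕ f1 = b8
byte 10: ea ⊕ 56 = bc

bd78d0cb799db74105b8bc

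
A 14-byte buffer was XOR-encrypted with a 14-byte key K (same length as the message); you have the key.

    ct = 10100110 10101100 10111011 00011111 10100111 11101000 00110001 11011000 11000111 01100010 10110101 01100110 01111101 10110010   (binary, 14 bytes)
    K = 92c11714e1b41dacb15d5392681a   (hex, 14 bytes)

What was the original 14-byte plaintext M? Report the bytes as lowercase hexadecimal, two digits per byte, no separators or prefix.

XOR is its own inverse, so applying the key byte-wise gives the result directly.
a6 ⊕ 92 = 34
ac ⊕ c1 = 6d
bb ⊕ 17 = ac
1f ⊕ 14 = 0b
a7 ⊕ e1 = 46
e8 ⊕ b4 = 5c
31 ⊕ 1d = 2c
d8 ⊕ ac = 74
c7 ⊕ b1 = 76
62 ⊕ 5d = 3f
b5 ⊕ 53 = e6
66 ⊕ 92 = f4
7d ⊕ 68 = 15
b2 ⊕ 1a = a8

346dac0b465c2c74763fe6f415a8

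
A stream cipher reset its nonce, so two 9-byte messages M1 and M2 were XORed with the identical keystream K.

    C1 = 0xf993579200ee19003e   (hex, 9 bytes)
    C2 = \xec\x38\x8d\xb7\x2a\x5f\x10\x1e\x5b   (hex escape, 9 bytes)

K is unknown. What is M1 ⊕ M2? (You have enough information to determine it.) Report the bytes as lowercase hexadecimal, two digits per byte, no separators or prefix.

C1 ⊕ C2 = (M1 ⊕ K) ⊕ (M2 ⊕ K) = M1 ⊕ M2 — the shared key cancels under XOR.
byte 0: 11111001 ^ 11101100 = 00010101
byte 1: 10010011 ^ 00111000 = 10101011
byte 2: 01010111 ^ 10001101 = 11011010
byte 3: 10010010 ^ 10110111 = 00100101
byte 4: 00000000 ^ 00101010 = 00101010
byte 5: 11101110 ^ 01011111 = 10110001
byte 6: 00011001 ^ 00010000 = 00001001
byte 7: 00000000 ^ 00011110 = 00011110
byte 8: 00111110 ^ 01011011 = 01100101

15abda252ab1091e65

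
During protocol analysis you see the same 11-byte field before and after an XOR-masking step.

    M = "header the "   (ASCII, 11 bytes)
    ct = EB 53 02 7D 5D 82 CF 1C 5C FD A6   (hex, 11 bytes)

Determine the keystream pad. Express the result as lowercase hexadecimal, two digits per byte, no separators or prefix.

8336631938f0ef68349886

Since ct = M ⊕ pad, XORing both sides with M gives pad = M ⊕ ct.
byte 0: 68 ^ eb = 83
byte 1: 65 ^ 53 = 36
byte 2: 61 ^ 02 = 63
byte 3: 64 ^ 7d = 19
byte 4: 65 ^ 5d = 38
byte 5: 72 ^ 82 = f0
byte 6: 20 ^ cf = ef
byte 7: 74 ^ 1c = 68
byte 8: 68 ^ 5c = 34
byte 9: 65 ^ fd = 98
byte 10: 20 ^ a6 = 86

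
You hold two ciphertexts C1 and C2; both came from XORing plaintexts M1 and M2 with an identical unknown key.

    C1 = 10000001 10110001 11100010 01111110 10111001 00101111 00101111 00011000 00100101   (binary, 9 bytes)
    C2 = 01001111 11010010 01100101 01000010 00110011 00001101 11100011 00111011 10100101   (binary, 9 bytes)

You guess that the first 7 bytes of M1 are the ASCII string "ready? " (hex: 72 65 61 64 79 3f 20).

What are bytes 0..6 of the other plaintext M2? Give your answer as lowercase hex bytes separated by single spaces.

bc 06 e6 58 f3 1d ec

First, C1 ⊕ C2 = (M1 ⊕ K) ⊕ (M2 ⊕ K) = M1 ⊕ M2, so the key drops out. Then M2 = (M1 ⊕ M2) ⊕ M1 over the first 7 bytes.
byte 0: (81 ^ 4f) ^ 72 = ce ^ 72 = bc
byte 1: (b1 ^ d2) ^ 65 = 63 ^ 65 = 06
byte 2: (e2 ^ 65) ^ 61 = 87 ^ 61 = e6
byte 3: (7e ^ 42) ^ 64 = 3c ^ 64 = 58
byte 4: (b9 ^ 33) ^ 79 = 8a ^ 79 = f3
byte 5: (2f ^ 0d) ^ 3f = 22 ^ 3f = 1d
byte 6: (2f ^ e3) ^ 20 = cc ^ 20 = ec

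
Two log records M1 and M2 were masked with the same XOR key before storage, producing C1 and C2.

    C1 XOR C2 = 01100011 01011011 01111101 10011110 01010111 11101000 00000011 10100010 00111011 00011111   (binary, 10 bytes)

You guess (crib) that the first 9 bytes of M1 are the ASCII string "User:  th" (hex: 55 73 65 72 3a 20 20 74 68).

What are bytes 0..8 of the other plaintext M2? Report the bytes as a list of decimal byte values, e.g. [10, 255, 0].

[54, 40, 24, 236, 109, 200, 35, 214, 83]

Since C1 ⊕ C2 = M1 ⊕ M2, XORing with the guessed M1 bytes yields the corresponding M2 bytes: M2 = (C1 ⊕ C2) ⊕ M1.
63 XOR 55 = 36
5b XOR 73 = 28
7d XOR 65 = 18
9e XOR 72 = ec
57 XOR 3a = 6d
e8 XOR 20 = c8
03 XOR 20 = 23
a2 XOR 74 = d6
3b XOR 68 = 53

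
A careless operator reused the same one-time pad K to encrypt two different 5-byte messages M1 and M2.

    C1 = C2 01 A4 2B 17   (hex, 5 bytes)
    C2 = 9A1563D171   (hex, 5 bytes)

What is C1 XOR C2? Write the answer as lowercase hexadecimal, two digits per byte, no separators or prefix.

5814c7fa66

C1 ⊕ C2 = (M1 ⊕ K) ⊕ (M2 ⊕ K) = M1 ⊕ M2 — the shared key cancels under XOR.
c2 xor 9a = 58
01 xor 15 = 14
a4 xor 63 = c7
2b xor d1 = fa
17 xor 71 = 66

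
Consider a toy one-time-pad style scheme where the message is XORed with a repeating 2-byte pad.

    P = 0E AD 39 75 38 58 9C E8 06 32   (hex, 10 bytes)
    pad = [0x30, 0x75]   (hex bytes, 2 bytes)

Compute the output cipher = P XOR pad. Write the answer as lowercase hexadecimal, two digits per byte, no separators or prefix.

3ed80900082dac9d3647

The 2-byte key repeats, so the effective keystream is 30 75 30 75 30 75 30 75 30 75.
byte 0: 0e XOR 30 = 3e
byte 1: ad XOR 75 = d8
byte 2: 39 XOR 30 = 09
byte 3: 75 XOR 75 = 00
byte 4: 38 XOR 30 = 08
byte 5: 58 XOR 75 = 2d
byte 6: 9c XOR 30 = ac
byte 7: e8 XOR 75 = 9d
byte 8: 06 XOR 30 = 36
byte 9: 32 XOR 75 = 47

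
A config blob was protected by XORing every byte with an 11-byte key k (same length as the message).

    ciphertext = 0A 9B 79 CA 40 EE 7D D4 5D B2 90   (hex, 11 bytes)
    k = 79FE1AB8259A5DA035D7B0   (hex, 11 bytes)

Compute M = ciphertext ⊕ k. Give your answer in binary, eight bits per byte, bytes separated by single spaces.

byte 0: 0a xor 79 = 73
byte 1: 9b xor fe = 65
byte 2: 79 xor 1a = 63
byte 3: ca xor b8 = 72
byte 4: 40 xor 25 = 65
byte 5: ee xor 9a = 74
byte 6: 7d xor 5d = 20
byte 7: d4 xor a0 = 74
byte 8: 5d xor 35 = 68
byte 9: b2 xor d7 = 65
byte 10: 90 xor b0 = 20

01110011 01100101 01100011 01110010 01100101 01110100 00100000 01110100 01101000 01100101 00100000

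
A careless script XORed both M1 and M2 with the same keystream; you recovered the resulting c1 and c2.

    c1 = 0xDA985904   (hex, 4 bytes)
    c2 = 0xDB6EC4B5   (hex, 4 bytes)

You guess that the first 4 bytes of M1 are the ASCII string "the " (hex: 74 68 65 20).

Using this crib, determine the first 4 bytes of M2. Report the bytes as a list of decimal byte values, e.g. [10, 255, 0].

First, c1 ⊕ c2 = (M1 ⊕ K) ⊕ (M2 ⊕ K) = M1 ⊕ M2, so the key drops out. Then M2 = (M1 ⊕ M2) ⊕ M1 over the first 4 bytes.
byte 0: (da ⊕ db) ⊕ 74 = 01 ⊕ 74 = 75
byte 1: (98 ⊕ 6e) ⊕ 68 = f6 ⊕ 68 = 9e
byte 2: (59 ⊕ c4) ⊕ 65 = 9d ⊕ 65 = f8
byte 3: (04 ⊕ b5) ⊕ 20 = b1 ⊕ 20 = 91

[117, 158, 248, 145]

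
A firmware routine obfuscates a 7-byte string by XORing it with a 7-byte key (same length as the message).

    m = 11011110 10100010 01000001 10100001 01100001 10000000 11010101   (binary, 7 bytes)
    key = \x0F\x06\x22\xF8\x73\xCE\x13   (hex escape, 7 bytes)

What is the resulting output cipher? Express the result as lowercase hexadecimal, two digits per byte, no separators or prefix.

d1a46359124ec6

XOR is its own inverse, so applying the key byte-wise gives the result directly.
11011110 ⊕ 00001111 = 11010001
10100010 ⊕ 00000110 = 10100100
01000001 ⊕ 00100010 = 01100011
10100001 ⊕ 11111000 = 01011001
01100001 ⊕ 01110011 = 00010010
10000000 ⊕ 11001110 = 01001110
11010101 ⊕ 00010011 = 11000110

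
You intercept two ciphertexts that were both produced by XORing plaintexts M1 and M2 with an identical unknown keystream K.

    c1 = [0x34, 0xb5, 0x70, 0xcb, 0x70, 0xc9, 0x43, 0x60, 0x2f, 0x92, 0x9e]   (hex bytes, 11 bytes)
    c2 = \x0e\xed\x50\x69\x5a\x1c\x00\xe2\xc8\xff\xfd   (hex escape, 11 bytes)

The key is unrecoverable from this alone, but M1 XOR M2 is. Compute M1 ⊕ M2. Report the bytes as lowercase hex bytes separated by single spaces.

c1 ⊕ c2 = (M1 ⊕ K) ⊕ (M2 ⊕ K) = M1 ⊕ M2 — the shared key cancels under XOR.
 52 xor  14 =  58
181 xor 237 =  88
112 xor  80 =  32
203 xor 105 = 162
112 xor  90 =  42
201 xor  28 = 213
 67 xor   0 =  67
 96 xor 226 = 130
 47 xor 200 = 231
146 xor 255 = 109
158 xor 253 =  99

3a 58 20 a2 2a d5 43 82 e7 6d 63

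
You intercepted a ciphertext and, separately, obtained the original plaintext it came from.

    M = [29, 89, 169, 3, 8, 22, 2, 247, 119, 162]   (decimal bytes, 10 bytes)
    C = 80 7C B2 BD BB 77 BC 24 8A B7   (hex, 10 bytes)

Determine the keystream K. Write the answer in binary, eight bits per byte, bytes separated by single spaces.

Since C = M ⊕ K, XORing both sides with M gives K = M ⊕ C.
byte 0: 00011101 XOR 10000000 = 10011101
byte 1: 01011001 XOR 01111100 = 00100101
byte 2: 10101001 XOR 10110010 = 00011011
byte 3: 00000011 XOR 10111101 = 10111110
byte 4: 00001000 XOR 10111011 = 10110011
byte 5: 00010110 XOR 01110111 = 01100001
byte 6: 00000010 XOR 10111100 = 10111110
byte 7: 11110111 XOR 00100100 = 11010011
byte 8: 01110111 XOR 10001010 = 11111101
byte 9: 10100010 XOR 10110111 = 00010101

10011101 00100101 00011011 10111110 10110011 01100001 10111110 11010011 11111101 00010101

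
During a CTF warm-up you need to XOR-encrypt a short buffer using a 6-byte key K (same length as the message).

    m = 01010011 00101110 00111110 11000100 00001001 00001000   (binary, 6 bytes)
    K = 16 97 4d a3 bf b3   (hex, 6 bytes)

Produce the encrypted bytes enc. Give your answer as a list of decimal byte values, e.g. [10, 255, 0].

[69, 185, 115, 103, 182, 187]

byte 0: 53 ⊕ 16 = 45
byte 1: 2e ⊕ 97 = b9
byte 2: 3e ⊕ 4d = 73
byte 3: c4 ⊕ a3 = 67
byte 4: 09 ⊕ bf = b6
byte 5: 08 ⊕ b3 = bb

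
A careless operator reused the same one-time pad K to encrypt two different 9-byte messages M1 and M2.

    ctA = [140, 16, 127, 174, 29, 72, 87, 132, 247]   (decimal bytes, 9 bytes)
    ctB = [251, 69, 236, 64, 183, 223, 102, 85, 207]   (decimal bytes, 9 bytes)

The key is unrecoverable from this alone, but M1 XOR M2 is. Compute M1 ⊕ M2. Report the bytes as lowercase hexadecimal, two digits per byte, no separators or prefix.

775593eeaa9731d138

ctA ⊕ ctB = (M1 ⊕ K) ⊕ (M2 ⊕ K) = M1 ⊕ M2 — the shared key cancels under XOR.
140 XOR 251 = 119
 16 XOR  69 =  85
127 XOR 236 = 147
174 XOR  64 = 238
 29 XOR 183 = 170
 72 XOR 223 = 151
 87 XOR 102 =  49
132 XOR  85 = 209
247 XOR 207 =  56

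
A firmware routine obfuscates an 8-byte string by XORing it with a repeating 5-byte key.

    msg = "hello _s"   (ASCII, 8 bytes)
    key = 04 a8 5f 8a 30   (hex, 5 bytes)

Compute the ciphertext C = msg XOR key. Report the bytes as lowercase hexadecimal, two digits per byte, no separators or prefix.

6ccd33e65f24f72c

The 5-byte key repeats, so the effective keystream is 04 a8 5f 8a 30 04 a8 5f.
byte 0: 104 xor   4 = 108
byte 1: 101 xor 168 = 205
byte 2: 108 xor  95 =  51
byte 3: 108 xor 138 = 230
byte 4: 111 xor  48 =  95
byte 5:  32 xor   4 =  36
byte 6:  95 xor 168 = 247
byte 7: 115 xor  95 =  44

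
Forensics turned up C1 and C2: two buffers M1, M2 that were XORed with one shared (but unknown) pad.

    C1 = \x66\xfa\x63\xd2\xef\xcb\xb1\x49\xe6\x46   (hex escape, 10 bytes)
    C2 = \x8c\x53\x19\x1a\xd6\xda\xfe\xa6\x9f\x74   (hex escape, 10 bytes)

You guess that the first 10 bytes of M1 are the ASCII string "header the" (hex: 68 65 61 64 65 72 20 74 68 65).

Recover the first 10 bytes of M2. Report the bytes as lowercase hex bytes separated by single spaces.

82 cc 1b ac 5c 63 6f 9b 11 57

First, C1 ⊕ C2 = (M1 ⊕ K) ⊕ (M2 ⊕ K) = M1 ⊕ M2, so the key drops out. Then M2 = (M1 ⊕ M2) ⊕ M1 over the first 10 bytes.
byte 0: (66 ^ 8c) ^ 68 = ea ^ 68 = 82
byte 1: (fa ^ 53) ^ 65 = a9 ^ 65 = cc
byte 2: (63 ^ 19) ^ 61 = 7a ^ 61 = 1b
byte 3: (d2 ^ 1a) ^ 64 = c8 ^ 64 = ac
byte 4: (ef ^ d6) ^ 65 = 39 ^ 65 = 5c
byte 5: (cb ^ da) ^ 72 = 11 ^ 72 = 63
byte 6: (b1 ^ fe) ^ 20 = 4f ^ 20 = 6f
byte 7: (49 ^ a6) ^ 74 = ef ^ 74 = 9b
byte 8: (e6 ^ 9f) ^ 68 = 79 ^ 68 = 11
byte 9: (46 ^ 74) ^ 65 = 32 ^ 65 = 57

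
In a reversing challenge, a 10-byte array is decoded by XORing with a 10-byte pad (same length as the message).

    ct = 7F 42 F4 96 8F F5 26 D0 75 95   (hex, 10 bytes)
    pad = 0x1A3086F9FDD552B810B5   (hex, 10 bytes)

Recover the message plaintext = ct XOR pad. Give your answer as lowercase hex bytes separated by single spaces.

65 72 72 6f 72 20 74 68 65 20

XOR is its own inverse, so applying the key byte-wise gives the result directly.
01111111 ^ 00011010 = 01100101
01000010 ^ 00110000 = 01110010
11110100 ^ 10000110 = 01110010
10010110 ^ 11111001 = 01101111
10001111 ^ 11111101 = 01110010
11110101 ^ 11010101 = 00100000
00100110 ^ 01010010 = 01110100
11010000 ^ 10111000 = 01101000
01110101 ^ 00010000 = 01100101
10010101 ^ 10110101 = 00100000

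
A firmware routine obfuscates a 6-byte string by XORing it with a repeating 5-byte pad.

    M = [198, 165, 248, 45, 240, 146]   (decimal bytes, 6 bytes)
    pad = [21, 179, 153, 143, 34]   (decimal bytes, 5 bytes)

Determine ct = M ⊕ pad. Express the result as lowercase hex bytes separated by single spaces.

The 5-byte key repeats, so the effective keystream is 15 b3 99 8f 22 15.
byte 0: 198 xor  21 = 211
byte 1: 165 xor 179 =  22
byte 2: 248 xor 153 =  97
byte 3:  45 xor 143 = 162
byte 4: 240 xor  34 = 210
byte 5: 146 xor  21 = 135

d3 16 61 a2 d2 87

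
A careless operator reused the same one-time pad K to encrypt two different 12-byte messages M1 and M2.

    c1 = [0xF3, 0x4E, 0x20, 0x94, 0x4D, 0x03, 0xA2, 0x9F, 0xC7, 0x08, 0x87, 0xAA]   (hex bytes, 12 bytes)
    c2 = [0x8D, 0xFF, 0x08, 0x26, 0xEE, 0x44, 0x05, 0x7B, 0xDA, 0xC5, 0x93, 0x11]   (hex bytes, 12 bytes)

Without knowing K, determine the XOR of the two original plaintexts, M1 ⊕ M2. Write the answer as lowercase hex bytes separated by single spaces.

7e b1 28 b2 a3 47 a7 e4 1d cd 14 bb

c1 ⊕ c2 = (M1 ⊕ K) ⊕ (M2 ⊕ K) = M1 ⊕ M2 — the shared key cancels under XOR.
byte 0: f3 ^ 8d = 7e
byte 1: 4e ^ ff = b1
byte 2: 20 ^ 08 = 28
byte 3: 94 ^ 26 = b2
byte 4: 4d ^ ee = a3
byte 5: 03 ^ 44 = 47
byte 6: a2 ^ 05 = a7
byte 7: 9f ^ 7b = e4
byte 8: c7 ^ da = 1d
byte 9: 08 ^ c5 = cd
byte 10: 87 ^ 93 = 14
byte 11: aa ^ 11 = bb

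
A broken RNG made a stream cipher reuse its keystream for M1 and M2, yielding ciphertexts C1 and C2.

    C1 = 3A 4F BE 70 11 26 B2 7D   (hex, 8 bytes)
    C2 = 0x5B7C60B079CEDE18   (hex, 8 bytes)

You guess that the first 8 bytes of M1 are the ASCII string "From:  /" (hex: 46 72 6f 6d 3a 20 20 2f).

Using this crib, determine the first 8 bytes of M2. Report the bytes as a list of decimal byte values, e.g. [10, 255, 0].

[39, 65, 177, 173, 82, 200, 76, 74]

First, C1 ⊕ C2 = (M1 ⊕ K) ⊕ (M2 ⊕ K) = M1 ⊕ M2, so the key drops out. Then M2 = (M1 ⊕ M2) ⊕ M1 over the first 8 bytes.
byte 0: (3a xor 5b) xor 46 = 61 xor 46 = 27
byte 1: (4f xor 7c) xor 72 = 33 xor 72 = 41
byte 2: (be xor 60) xor 6f = de xor 6f = b1
byte 3: (70 xor b0) xor 6d = c0 xor 6d = ad
byte 4: (11 xor 79) xor 3a = 68 xor 3a = 52
byte 5: (26 xor ce) xor 20 = e8 xor 20 = c8
byte 6: (b2 xor de) xor 20 = 6c xor 20 = 4c
byte 7: (7d xor 18) xor 2f = 65 xor 2f = 4a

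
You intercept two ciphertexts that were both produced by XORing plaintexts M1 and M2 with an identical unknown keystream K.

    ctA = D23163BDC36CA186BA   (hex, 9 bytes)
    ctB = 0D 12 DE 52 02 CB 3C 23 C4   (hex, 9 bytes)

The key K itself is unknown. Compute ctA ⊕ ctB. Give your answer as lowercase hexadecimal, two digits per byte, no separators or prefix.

ctA ⊕ ctB = (M1 ⊕ K) ⊕ (M2 ⊕ K) = M1 ⊕ M2 — the shared key cancels under XOR.
byte 0: 11010010 ^ 00001101 = 11011111
byte 1: 00110001 ^ 00010010 = 00100011
byte 2: 01100011 ^ 11011110 = 10111101
byte 3: 10111101 ^ 01010010 = 11101111
byte 4: 11000011 ^ 00000010 = 11000001
byte 5: 01101100 ^ 11001011 = 10100111
byte 6: 10100001 ^ 00111100 = 10011101
byte 7: 10000110 ^ 00100011 = 10100101
byte 8: 10111010 ^ 11000100 = 01111110

df23bdefc1a79da57e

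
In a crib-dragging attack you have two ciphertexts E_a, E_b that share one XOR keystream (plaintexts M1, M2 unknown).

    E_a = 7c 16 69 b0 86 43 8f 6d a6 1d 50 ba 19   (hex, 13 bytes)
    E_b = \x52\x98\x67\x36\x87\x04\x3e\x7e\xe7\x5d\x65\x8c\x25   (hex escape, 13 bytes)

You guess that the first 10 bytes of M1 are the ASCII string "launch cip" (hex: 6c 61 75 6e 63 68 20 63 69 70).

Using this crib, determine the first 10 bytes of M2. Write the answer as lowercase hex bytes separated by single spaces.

42 ef 7b e8 62 2f 91 70 28 30

First, E_a ⊕ E_b = (M1 ⊕ K) ⊕ (M2 ⊕ K) = M1 ⊕ M2, so the key drops out. Then M2 = (M1 ⊕ M2) ⊕ M1 over the first 10 bytes.
byte 0: (7c XOR 52) XOR 6c = 2e XOR 6c = 42
byte 1: (16 XOR 98) XOR 61 = 8e XOR 61 = ef
byte 2: (69 XOR 67) XOR 75 = 0e XOR 75 = 7b
byte 3: (b0 XOR 36) XOR 6e = 86 XOR 6e = e8
byte 4: (86 XOR 87) XOR 63 = 01 XOR 63 = 62
byte 5: (43 XOR 04) XOR 68 = 47 XOR 68 = 2f
byte 6: (8f XOR 3e) XOR 20 = b1 XOR 20 = 91
byte 7: (6d XOR 7e) XOR 63 = 13 XOR 63 = 70
byte 8: (a6 XOR e7) XOR 69 = 41 XOR 69 = 28
byte 9: (1d XOR 5d) XOR 70 = 40 XOR 70 = 30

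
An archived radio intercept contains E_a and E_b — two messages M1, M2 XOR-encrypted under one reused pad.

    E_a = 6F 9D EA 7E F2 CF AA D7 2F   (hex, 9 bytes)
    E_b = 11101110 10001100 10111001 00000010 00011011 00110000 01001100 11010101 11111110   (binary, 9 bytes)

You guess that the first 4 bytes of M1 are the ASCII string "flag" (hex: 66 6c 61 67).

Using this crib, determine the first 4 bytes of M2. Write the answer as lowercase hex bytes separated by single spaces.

e7 7d 32 1b

First, E_a ⊕ E_b = (M1 ⊕ K) ⊕ (M2 ⊕ K) = M1 ⊕ M2, so the key drops out. Then M2 = (M1 ⊕ M2) ⊕ M1 over the first 4 bytes.
byte 0: (6f ^ ee) ^ 66 = 81 ^ 66 = e7
byte 1: (9d ^ 8c) ^ 6c = 11 ^ 6c = 7d
byte 2: (ea ^ b9) ^ 61 = 53 ^ 61 = 32
byte 3: (7e ^ 02) ^ 67 = 7c ^ 67 = 1b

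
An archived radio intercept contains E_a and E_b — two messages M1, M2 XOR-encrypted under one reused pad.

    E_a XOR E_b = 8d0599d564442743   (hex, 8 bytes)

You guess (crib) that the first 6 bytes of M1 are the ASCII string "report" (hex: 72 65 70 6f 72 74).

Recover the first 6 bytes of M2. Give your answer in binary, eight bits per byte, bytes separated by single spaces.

11111111 01100000 11101001 10111010 00010110 00110000

Since E_a ⊕ E_b = M1 ⊕ M2, XORing with the guessed M1 bytes yields the corresponding M2 bytes: M2 = (E_a ⊕ E_b) ⊕ M1.
8d xor 72 = ff
05 xor 65 = 60
99 xor 70 = e9
d5 xor 6f = ba
64 xor 72 = 16
44 xor 74 = 30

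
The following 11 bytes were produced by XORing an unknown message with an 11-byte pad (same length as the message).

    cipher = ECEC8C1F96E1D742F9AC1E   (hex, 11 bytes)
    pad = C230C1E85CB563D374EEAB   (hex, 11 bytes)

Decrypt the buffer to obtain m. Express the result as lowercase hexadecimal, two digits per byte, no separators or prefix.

XOR is its own inverse, so applying the key byte-wise gives the result directly.
ec ⊕ c2 = 2e
ec ⊕ 30 = dc
8c ⊕ c1 = 4d
1f ⊕ e8 = f7
96 ⊕ 5c = ca
e1 ⊕ b5 = 54
d7 ⊕ 63 = b4
42 ⊕ d3 = 91
f9 ⊕ 74 = 8d
ac ⊕ ee = 42
1e ⊕ ab = b5

2edc4df7ca54b4918d42b5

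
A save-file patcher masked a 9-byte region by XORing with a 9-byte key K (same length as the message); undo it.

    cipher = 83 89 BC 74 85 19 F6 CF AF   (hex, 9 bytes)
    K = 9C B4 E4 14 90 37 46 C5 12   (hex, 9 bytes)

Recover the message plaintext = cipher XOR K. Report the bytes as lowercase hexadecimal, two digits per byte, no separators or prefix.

83 xor 9c = 1f
89 xor b4 = 3d
bc xor e4 = 58
74 xor 14 = 60
85 xor 90 = 15
19 xor 37 = 2e
f6 xor 46 = b0
cf xor c5 = 0a
af xor 12 = bd

1f3d5860152eb00abd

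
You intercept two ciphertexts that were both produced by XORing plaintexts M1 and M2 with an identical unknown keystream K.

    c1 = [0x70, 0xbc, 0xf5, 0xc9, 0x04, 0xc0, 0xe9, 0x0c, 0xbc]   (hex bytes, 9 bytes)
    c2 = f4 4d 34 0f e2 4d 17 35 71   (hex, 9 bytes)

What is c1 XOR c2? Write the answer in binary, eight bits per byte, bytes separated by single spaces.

c1 ⊕ c2 = (M1 ⊕ K) ⊕ (M2 ⊕ K) = M1 ⊕ M2 — the shared key cancels under XOR.
byte 0: 01110000 ^ 11110100 = 10000100
byte 1: 10111100 ^ 01001101 = 11110001
byte 2: 11110101 ^ 00110100 = 11000001
byte 3: 11001001 ^ 00001111 = 11000110
byte 4: 00000100 ^ 11100010 = 11100110
byte 5: 11000000 ^ 01001101 = 10001101
byte 6: 11101001 ^ 00010111 = 11111110
byte 7: 00001100 ^ 00110101 = 00111001
byte 8: 10111100 ^ 01110001 = 11001101

10000100 11110001 11000001 11000110 11100110 10001101 11111110 00111001 11001101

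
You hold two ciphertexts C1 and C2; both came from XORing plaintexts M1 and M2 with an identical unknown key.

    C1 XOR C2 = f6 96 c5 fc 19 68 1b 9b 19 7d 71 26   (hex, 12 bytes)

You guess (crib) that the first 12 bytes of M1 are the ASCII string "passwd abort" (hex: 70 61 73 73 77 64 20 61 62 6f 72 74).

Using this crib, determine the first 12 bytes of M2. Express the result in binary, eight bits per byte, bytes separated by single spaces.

Since C1 ⊕ C2 = M1 ⊕ M2, XORing with the guessed M1 bytes yields the corresponding M2 bytes: M2 = (C1 ⊕ C2) ⊕ M1.
byte 0: f6 XOR 70 = 86
byte 1: 96 XOR 61 = f7
byte 2: c5 XOR 73 = b6
byte 3: fc XOR 73 = 8f
byte 4: 19 XOR 77 = 6e
byte 5: 68 XOR 64 = 0c
byte 6: 1b XOR 20 = 3b
byte 7: 9b XOR 61 = fa
byte 8: 19 XOR 62 = 7b
byte 9: 7d XOR 6f = 12
byte 10: 71 XOR 72 = 03
byte 11: 26 XOR 74 = 52

10000110 11110111 10110110 10001111 01101110 00001100 00111011 11111010 01111011 00010010 00000011 01010010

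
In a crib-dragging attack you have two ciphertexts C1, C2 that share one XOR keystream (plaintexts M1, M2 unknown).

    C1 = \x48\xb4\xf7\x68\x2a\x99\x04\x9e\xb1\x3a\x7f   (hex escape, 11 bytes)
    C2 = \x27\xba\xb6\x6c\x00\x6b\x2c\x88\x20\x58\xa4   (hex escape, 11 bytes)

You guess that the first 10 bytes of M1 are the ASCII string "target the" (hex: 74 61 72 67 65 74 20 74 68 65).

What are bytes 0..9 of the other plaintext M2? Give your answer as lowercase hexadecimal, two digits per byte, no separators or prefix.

1b6f33634f860862f907

First, C1 ⊕ C2 = (M1 ⊕ K) ⊕ (M2 ⊕ K) = M1 ⊕ M2, so the key drops out. Then M2 = (M1 ⊕ M2) ⊕ M1 over the first 10 bytes.
byte 0: (48 XOR 27) XOR 74 = 6f XOR 74 = 1b
byte 1: (b4 XOR ba) XOR 61 = 0e XOR 61 = 6f
byte 2: (f7 XOR b6) XOR 72 = 41 XOR 72 = 33
byte 3: (68 XOR 6c) XOR 67 = 04 XOR 67 = 63
byte 4: (2a XOR 00) XOR 65 = 2a XOR 65 = 4f
byte 5: (99 XOR 6b) XOR 74 = f2 XOR 74 = 86
byte 6: (04 XOR 2c) XOR 20 = 28 XOR 20 = 08
byte 7: (9e XOR 88) XOR 74 = 16 XOR 74 = 62
byte 8: (b1 XOR 20) XOR 68 = 91 XOR 68 = f9
byte 9: (3a XOR 58) XOR 65 = 62 XOR 65 = 07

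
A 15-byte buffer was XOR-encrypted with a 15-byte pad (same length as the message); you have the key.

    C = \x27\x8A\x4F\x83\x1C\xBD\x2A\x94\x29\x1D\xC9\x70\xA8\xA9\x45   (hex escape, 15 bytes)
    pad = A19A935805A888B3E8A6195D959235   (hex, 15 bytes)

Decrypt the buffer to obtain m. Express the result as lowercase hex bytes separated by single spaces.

XOR is its own inverse, so applying the key byte-wise gives the result directly.
27 XOR a1 = 86
8a XOR 9a = 10
4f XOR 93 = dc
83 XOR 58 = db
1c XOR 05 = 19
bd XOR a8 = 15
2a XOR 88 = a2
94 XOR b3 = 27
29 XOR e8 = c1
1d XOR a6 = bb
c9 XOR 19 = d0
70 XOR 5d = 2d
a8 XOR 95 = 3d
a9 XOR 92 = 3b
45 XOR 35 = 70

86 10 dc db 19 15 a2 27 c1 bb d0 2d 3d 3b 70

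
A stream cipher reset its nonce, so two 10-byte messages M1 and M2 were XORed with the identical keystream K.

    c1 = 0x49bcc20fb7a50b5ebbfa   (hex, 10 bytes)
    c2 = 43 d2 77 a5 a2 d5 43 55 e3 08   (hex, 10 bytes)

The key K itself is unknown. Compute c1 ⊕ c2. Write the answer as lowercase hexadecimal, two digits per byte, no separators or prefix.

c1 ⊕ c2 = (M1 ⊕ K) ⊕ (M2 ⊕ K) = M1 ⊕ M2 — the shared key cancels under XOR.
byte 0: 49 ^ 43 = 0a
byte 1: bc ^ d2 = 6e
byte 2: c2 ^ 77 = b5
byte 3: 0f ^ a5 = aa
byte 4: b7 ^ a2 = 15
byte 5: a5 ^ d5 = 70
byte 6: 0b ^ 43 = 48
byte 7: 5e ^ 55 = 0b
byte 8: bb ^ e3 = 58
byte 9: fa ^ 08 = f2

0a6eb5aa1570480b58f2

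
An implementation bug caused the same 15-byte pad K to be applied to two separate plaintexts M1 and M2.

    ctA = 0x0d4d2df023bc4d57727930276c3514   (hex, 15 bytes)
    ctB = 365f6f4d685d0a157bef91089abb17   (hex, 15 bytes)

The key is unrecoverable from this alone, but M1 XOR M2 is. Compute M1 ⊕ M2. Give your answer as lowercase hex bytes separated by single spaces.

3b 12 42 bd 4b e1 47 42 09 96 a1 2f f6 8e 03

ctA ⊕ ctB = (M1 ⊕ K) ⊕ (M2 ⊕ K) = M1 ⊕ M2 — the shared key cancels under XOR.
0d ^ 36 = 3b
4d ^ 5f = 12
2d ^ 6f = 42
f0 ^ 4d = bd
23 ^ 68 = 4b
bc ^ 5d = e1
4d ^ 0a = 47
57 ^ 15 = 42
72 ^ 7b = 09
79 ^ ef = 96
30 ^ 91 = a1
27 ^ 08 = 2f
6c ^ 9a = f6
35 ^ bb = 8e
14 ^ 17 = 03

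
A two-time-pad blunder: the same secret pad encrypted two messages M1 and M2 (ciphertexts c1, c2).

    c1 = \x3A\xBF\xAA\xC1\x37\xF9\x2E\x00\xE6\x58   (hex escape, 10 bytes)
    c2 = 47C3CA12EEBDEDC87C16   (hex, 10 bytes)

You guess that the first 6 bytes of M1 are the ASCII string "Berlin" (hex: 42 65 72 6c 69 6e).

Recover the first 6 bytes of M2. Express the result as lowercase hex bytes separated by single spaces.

First, c1 ⊕ c2 = (M1 ⊕ K) ⊕ (M2 ⊕ K) = M1 ⊕ M2, so the key drops out. Then M2 = (M1 ⊕ M2) ⊕ M1 over the first 6 bytes.
byte 0: (3a ^ 47) ^ 42 = 7d ^ 42 = 3f
byte 1: (bf ^ c3) ^ 65 = 7c ^ 65 = 19
byte 2: (aa ^ ca) ^ 72 = 60 ^ 72 = 12
byte 3: (c1 ^ 12) ^ 6c = d3 ^ 6c = bf
byte 4: (37 ^ ee) ^ 69 = d9 ^ 69 = b0
byte 5: (f9 ^ bd) ^ 6e = 44 ^ 6e = 2a

3f 19 12 bf b0 2a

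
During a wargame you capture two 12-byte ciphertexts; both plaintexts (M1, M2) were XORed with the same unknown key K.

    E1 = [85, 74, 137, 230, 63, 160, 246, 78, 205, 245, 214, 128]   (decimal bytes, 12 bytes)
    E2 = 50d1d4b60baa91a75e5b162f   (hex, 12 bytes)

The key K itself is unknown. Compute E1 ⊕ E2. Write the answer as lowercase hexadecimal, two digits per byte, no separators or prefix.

E1 ⊕ E2 = (M1 ⊕ K) ⊕ (M2 ⊕ K) = M1 ⊕ M2 — the shared key cancels under XOR.
byte 0: 55 xor 50 = 05
byte 1: 4a xor d1 = 9b
byte 2: 89 xor d4 = 5d
byte 3: e6 xor b6 = 50
byte 4: 3f xor 0b = 34
byte 5: a0 xor aa = 0a
byte 6: f6 xor 91 = 67
byte 7: 4e xor a7 = e9
byte 8: cd xor 5e = 93
byte 9: f5 xor 5b = ae
byte 10: d6 xor 16 = c0
byte 11: 80 xor 2f = af

059b5d50340a67e993aec0af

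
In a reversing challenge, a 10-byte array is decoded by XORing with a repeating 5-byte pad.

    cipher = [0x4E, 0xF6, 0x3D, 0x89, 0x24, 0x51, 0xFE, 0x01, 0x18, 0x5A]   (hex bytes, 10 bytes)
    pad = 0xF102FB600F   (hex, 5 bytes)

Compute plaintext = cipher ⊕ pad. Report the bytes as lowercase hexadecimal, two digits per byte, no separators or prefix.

bff4c6e92ba0fcfa7855

The 5-byte key repeats, so the effective keystream is f1 02 fb 60 0f f1 02 fb 60 0f.
byte 0: 4e xor f1 = bf
byte 1: f6 xor 02 = f4
byte 2: 3d xor fb = c6
byte 3: 89 xor 60 = e9
byte 4: 24 xor 0f = 2b
byte 5: 51 xor f1 = a0
byte 6: fe xor 02 = fc
byte 7: 01 xor fb = fa
byte 8: 18 xor 60 = 78
byte 9: 5a xor 0f = 55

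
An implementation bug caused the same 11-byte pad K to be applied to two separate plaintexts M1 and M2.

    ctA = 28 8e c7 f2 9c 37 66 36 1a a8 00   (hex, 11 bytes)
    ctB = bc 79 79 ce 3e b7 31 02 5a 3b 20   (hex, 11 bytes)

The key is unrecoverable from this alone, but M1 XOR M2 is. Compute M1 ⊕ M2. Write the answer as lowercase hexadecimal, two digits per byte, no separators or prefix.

ctA ⊕ ctB = (M1 ⊕ K) ⊕ (M2 ⊕ K) = M1 ⊕ M2 — the shared key cancels under XOR.
byte 0:  40 ⊕ 188 = 148
byte 1: 142 ⊕ 121 = 247
byte 2: 199 ⊕ 121 = 190
byte 3: 242 ⊕ 206 =  60
byte 4: 156 ⊕  62 = 162
byte 5:  55 ⊕ 183 = 128
byte 6: 102 ⊕  49 =  87
byte 7:  54 ⊕   2 =  52
byte 8:  26 ⊕  90 =  64
byte 9: 168 ⊕  59 = 147
byte 10:   0 ⊕  32 =  32

94f7be3ca2805734409320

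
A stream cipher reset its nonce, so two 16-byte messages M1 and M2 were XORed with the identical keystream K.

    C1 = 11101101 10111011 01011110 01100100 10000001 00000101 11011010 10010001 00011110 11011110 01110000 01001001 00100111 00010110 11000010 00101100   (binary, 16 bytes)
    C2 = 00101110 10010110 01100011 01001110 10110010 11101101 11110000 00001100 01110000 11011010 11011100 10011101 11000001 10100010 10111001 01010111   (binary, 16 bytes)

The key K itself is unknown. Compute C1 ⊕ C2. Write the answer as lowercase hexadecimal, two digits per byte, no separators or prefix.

c32d3d2a33e82a9d6e04acd4e6b47b7b

C1 ⊕ C2 = (M1 ⊕ K) ⊕ (M2 ⊕ K) = M1 ⊕ M2 — the shared key cancels under XOR.
byte 0: ed xor 2e = c3
byte 1: bb xor 96 = 2d
byte 2: 5e xor 63 = 3d
byte 3: 64 xor 4e = 2a
byte 4: 81 xor b2 = 33
byte 5: 05 xor ed = e8
byte 6: da xor f0 = 2a
byte 7: 91 xor 0c = 9d
byte 8: 1e xor 70 = 6e
byte 9: de xor da = 04
byte 10: 70 xor dc = ac
byte 11: 49 xor 9d = d4
byte 12: 27 xor c1 = e6
byte 13: 16 xor a2 = b4
byte 14: c2 xor b9 = 7b
byte 15: 2c xor 57 = 7b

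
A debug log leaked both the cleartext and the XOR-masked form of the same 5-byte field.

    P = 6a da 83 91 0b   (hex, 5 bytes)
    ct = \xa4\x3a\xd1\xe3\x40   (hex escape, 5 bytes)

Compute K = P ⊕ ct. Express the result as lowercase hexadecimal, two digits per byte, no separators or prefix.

cee052724b

Since ct = P ⊕ K, XORing both sides with P gives K = P ⊕ ct.
6a ^ a4 = ce
da ^ 3a = e0
83 ^ d1 = 52
91 ^ e3 = 72
0b ^ 40 = 4b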